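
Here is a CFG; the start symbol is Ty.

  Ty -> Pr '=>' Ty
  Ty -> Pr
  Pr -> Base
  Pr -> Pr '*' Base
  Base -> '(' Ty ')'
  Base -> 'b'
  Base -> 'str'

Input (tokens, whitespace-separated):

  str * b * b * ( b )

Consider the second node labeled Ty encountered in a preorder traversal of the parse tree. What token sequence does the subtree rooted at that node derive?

[Ty [Pr [Pr [Pr [Pr [Base str]] * [Base b]] * [Base b]] * [Base ( [Ty [Pr [Base b]]] )]]]

b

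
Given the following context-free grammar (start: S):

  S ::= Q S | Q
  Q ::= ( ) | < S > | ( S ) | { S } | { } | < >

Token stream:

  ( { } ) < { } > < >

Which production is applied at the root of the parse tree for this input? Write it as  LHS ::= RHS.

S ::= Q S

[S [Q ( [S [Q { }]] )] [S [Q < [S [Q { }]] >] [S [Q < >]]]]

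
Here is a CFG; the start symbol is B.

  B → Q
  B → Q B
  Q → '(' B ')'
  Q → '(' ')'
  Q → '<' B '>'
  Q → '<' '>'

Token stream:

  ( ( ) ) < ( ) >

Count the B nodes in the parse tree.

[B [Q ( [B [Q ( )]] )] [B [Q < [B [Q ( )]] >]]]

4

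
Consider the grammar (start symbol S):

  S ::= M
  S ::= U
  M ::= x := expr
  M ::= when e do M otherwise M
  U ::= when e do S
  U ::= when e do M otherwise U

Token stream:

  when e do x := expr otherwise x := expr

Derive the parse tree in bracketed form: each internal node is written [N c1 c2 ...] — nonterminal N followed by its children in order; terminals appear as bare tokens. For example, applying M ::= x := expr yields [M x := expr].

S
M
when e do M otherwise M
when e do x := expr otherwise M
when e do x := expr otherwise x := expr

[S [M when e do [M x := expr] otherwise [M x := expr]]]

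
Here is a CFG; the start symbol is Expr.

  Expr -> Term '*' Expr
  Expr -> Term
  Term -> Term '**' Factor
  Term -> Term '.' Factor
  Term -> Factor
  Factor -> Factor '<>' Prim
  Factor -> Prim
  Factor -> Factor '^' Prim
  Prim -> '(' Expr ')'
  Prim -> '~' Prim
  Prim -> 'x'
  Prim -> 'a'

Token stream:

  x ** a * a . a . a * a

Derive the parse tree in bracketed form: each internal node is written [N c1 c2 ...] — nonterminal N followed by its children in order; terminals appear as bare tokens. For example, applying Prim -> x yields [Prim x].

Expr
Term * Expr
Term ** Factor * Expr
Factor ** Factor * Expr
Prim ** Factor * Expr
x ** Factor * Expr
x ** Prim * Expr
x ** a * Expr
x ** a * Term * Expr
x ** a * Term . Factor * Expr
x ** a * Term . Factor . Factor * Expr
x ** a * Factor . Factor . Factor * Expr
x ** a * Prim . Factor . Factor * Expr
x ** a * a . Factor . Factor * Expr
x ** a * a . Prim . Factor * Expr
x ** a * a . a . Factor * Expr
x ** a * a . a . Prim * Expr
x ** a * a . a . a * Expr
x ** a * a . a . a * Term
x ** a * a . a . a * Factor
x ** a * a . a . a * Prim
x ** a * a . a . a * a

[Expr [Term [Term [Factor [Prim x]]] ** [Factor [Prim a]]] * [Expr [Term [Term [Term [Factor [Prim a]]] . [Factor [Prim a]]] . [Factor [Prim a]]] * [Expr [Term [Factor [Prim a]]]]]]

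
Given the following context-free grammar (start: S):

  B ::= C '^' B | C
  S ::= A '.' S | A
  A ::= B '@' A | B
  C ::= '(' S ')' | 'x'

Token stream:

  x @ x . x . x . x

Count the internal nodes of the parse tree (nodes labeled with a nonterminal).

[S [A [B [C x]] @ [A [B [C x]]]] . [S [A [B [C x]]] . [S [A [B [C x]]] . [S [A [B [C x]]]]]]]

19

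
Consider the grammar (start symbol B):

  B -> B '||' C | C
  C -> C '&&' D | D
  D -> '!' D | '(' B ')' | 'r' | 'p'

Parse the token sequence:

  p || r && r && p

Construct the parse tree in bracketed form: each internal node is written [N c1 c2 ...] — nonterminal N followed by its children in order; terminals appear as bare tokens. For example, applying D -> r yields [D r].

[B [B [C [D p]]] || [C [C [C [D r]] && [D r]] && [D p]]]

B
B || C
C || C
D || C
p || C
p || C && D
p || C && D && D
p || D && D && D
p || r && D && D
p || r && r && D
p || r && r && p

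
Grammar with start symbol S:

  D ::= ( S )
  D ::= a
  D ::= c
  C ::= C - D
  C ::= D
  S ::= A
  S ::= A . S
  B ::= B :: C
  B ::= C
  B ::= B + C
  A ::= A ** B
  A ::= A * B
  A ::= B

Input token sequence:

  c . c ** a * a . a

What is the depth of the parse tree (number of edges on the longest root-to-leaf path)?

[S [A [B [C [D c]]]] . [S [A [A [A [B [C [D c]]]] ** [B [C [D a]]]] * [B [C [D a]]]] . [S [A [B [C [D a]]]]]]]

8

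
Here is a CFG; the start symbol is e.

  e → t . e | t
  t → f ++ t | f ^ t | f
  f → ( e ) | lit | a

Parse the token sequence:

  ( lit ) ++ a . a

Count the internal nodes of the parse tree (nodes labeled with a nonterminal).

11

[e [t [f ( [e [t [f lit]]] )] ++ [t [f a]]] . [e [t [f a]]]]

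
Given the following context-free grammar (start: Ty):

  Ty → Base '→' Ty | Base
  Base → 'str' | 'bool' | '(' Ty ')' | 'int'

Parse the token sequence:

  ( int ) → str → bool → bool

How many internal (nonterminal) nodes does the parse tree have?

[Ty [Base ( [Ty [Base int]] )] → [Ty [Base str] → [Ty [Base bool] → [Ty [Base bool]]]]]

10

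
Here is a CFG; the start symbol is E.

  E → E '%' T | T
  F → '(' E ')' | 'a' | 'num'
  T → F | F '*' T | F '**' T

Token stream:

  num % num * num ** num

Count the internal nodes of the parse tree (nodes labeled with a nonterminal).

10

[E [E [T [F num]]] % [T [F num] * [T [F num] ** [T [F num]]]]]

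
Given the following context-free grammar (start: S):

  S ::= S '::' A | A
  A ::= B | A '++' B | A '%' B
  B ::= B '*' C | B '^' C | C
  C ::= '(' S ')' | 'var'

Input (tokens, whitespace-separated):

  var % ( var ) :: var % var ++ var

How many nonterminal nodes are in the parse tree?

21

[S [S [A [A [B [C var]]] % [B [C ( [S [A [B [C var]]]] )]]]] :: [A [A [A [B [C var]]] % [B [C var]]] ++ [B [C var]]]]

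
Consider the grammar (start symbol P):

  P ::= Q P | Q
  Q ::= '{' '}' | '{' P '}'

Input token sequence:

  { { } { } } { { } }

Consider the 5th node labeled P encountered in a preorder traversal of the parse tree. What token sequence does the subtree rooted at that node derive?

[P [Q { [P [Q { }] [P [Q { }]]] }] [P [Q { [P [Q { }]] }]]]

{ }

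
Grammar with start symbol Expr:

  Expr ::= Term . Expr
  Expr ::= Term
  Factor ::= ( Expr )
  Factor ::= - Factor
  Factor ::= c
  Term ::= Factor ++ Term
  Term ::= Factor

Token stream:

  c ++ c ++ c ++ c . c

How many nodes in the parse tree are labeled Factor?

5

[Expr [Term [Factor c] ++ [Term [Factor c] ++ [Term [Factor c] ++ [Term [Factor c]]]]] . [Expr [Term [Factor c]]]]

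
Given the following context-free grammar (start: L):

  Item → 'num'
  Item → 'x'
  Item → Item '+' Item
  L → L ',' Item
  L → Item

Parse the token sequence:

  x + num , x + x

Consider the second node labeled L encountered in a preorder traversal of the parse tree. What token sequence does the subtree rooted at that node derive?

[L [L [Item [Item x] + [Item num]]] , [Item [Item x] + [Item x]]]

x + num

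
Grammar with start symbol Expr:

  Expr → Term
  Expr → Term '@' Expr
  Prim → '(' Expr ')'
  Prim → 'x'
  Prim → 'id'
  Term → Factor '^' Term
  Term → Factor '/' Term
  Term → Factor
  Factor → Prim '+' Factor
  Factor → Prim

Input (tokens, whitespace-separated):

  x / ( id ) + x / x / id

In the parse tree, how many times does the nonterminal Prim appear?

[Expr [Term [Factor [Prim x]] / [Term [Factor [Prim ( [Expr [Term [Factor [Prim id]]]] )] + [Factor [Prim x]]] / [Term [Factor [Prim x]] / [Term [Factor [Prim id]]]]]]]

6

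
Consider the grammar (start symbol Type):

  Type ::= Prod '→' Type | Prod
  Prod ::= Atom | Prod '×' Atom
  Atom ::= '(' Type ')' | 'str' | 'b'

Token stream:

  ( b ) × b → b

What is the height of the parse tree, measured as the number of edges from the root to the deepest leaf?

7

[Type [Prod [Prod [Atom ( [Type [Prod [Atom b]]] )]] × [Atom b]] → [Type [Prod [Atom b]]]]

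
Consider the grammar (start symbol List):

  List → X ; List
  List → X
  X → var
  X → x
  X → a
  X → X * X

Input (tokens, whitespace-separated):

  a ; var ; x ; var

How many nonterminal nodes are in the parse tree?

[List [X a] ; [List [X var] ; [List [X x] ; [List [X var]]]]]

8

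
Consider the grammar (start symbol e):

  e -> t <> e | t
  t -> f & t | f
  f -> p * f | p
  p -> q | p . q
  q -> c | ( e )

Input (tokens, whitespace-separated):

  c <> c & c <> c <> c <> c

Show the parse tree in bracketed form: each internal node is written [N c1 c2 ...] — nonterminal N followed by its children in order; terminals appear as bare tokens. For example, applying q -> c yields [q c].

[e [t [f [p [q c]]]] <> [e [t [f [p [q c]]] & [t [f [p [q c]]]]] <> [e [t [f [p [q c]]]] <> [e [t [f [p [q c]]]] <> [e [t [f [p [q c]]]]]]]]]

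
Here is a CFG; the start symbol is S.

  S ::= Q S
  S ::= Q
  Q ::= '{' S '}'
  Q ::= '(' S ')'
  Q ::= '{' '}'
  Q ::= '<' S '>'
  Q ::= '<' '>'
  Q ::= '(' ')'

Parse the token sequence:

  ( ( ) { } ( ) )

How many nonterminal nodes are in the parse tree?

8

[S [Q ( [S [Q ( )] [S [Q { }] [S [Q ( )]]]] )]]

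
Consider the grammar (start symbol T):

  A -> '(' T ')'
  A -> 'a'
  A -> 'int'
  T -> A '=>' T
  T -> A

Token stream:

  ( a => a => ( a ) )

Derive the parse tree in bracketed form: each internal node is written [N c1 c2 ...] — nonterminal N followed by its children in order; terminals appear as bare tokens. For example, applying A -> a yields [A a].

[T [A ( [T [A a] => [T [A a] => [T [A ( [T [A a]] )]]]] )]]

T
A
( T )
( A => T )
( a => T )
( a => A => T )
( a => a => T )
( a => a => A )
( a => a => ( T ) )
( a => a => ( A ) )
( a => a => ( a ) )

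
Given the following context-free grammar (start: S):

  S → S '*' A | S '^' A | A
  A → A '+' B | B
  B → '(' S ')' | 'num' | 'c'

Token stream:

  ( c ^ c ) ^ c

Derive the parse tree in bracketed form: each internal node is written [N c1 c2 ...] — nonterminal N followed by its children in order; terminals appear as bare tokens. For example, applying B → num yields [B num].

[S [S [A [B ( [S [S [A [B c]]] ^ [A [B c]]] )]]] ^ [A [B c]]]

S
S ^ A
A ^ A
B ^ A
( S ) ^ A
( S ^ A ) ^ A
( A ^ A ) ^ A
( B ^ A ) ^ A
( c ^ A ) ^ A
( c ^ B ) ^ A
( c ^ c ) ^ A
( c ^ c ) ^ B
( c ^ c ) ^ c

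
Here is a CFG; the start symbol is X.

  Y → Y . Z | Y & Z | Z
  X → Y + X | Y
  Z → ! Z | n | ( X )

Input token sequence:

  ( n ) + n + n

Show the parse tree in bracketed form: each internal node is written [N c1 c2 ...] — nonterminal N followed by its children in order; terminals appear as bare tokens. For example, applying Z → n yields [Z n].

[X [Y [Z ( [X [Y [Z n]]] )]] + [X [Y [Z n]] + [X [Y [Z n]]]]]

X
Y + X
Z + X
( X ) + X
( Y ) + X
( Z ) + X
( n ) + X
( n ) + Y + X
( n ) + Z + X
( n ) + n + X
( n ) + n + Y
( n ) + n + Z
( n ) + n + n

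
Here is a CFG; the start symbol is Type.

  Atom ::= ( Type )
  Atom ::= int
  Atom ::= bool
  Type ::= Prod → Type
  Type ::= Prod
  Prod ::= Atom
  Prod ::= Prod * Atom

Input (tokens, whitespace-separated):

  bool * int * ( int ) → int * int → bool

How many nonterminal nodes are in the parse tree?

[Type [Prod [Prod [Prod [Atom bool]] * [Atom int]] * [Atom ( [Type [Prod [Atom int]]] )]] → [Type [Prod [Prod [Atom int]] * [Atom int]] → [Type [Prod [Atom bool]]]]]

18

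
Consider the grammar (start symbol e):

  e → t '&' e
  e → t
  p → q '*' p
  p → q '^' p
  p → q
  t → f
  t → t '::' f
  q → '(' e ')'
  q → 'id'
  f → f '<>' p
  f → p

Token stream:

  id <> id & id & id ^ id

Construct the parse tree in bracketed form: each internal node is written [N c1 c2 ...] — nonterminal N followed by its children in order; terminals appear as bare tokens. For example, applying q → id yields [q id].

[e [t [f [f [p [q id]]] <> [p [q id]]]] & [e [t [f [p [q id]]]] & [e [t [f [p [q id] ^ [p [q id]]]]]]]]

e
t & e
f & e
f <> p & e
p <> p & e
q <> p & e
id <> p & e
id <> q & e
id <> id & e
id <> id & t & e
id <> id & f & e
id <> id & p & e
id <> id & q & e
id <> id & id & e
id <> id & id & t
id <> id & id & f
id <> id & id & p
id <> id & id & q ^ p
id <> id & id & id ^ p
id <> id & id & id ^ q
id <> id & id & id ^ id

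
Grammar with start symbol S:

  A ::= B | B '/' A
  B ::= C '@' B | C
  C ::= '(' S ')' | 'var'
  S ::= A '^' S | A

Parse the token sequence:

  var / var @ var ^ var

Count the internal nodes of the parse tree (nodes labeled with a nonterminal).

[S [A [B [C var]] / [A [B [C var] @ [B [C var]]]]] ^ [S [A [B [C var]]]]]

13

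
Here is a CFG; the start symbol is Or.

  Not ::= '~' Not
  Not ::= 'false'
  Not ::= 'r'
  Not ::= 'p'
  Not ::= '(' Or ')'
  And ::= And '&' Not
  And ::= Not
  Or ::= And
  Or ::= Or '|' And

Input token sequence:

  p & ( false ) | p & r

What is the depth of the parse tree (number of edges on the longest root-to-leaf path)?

[Or [Or [And [And [Not p]] & [Not ( [Or [And [Not false]]] )]]] | [And [And [Not p]] & [Not r]]]

7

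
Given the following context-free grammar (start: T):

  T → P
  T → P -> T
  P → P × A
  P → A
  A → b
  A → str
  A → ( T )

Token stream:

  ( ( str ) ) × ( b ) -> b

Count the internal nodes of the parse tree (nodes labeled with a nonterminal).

17

[T [P [P [A ( [T [P [A ( [T [P [A str]]] )]]] )]] × [A ( [T [P [A b]]] )]] -> [T [P [A b]]]]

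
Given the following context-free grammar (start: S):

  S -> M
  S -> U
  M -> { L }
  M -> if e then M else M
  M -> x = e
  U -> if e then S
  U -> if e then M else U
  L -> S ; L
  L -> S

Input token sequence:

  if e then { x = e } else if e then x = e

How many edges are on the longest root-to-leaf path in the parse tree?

6

[S [U if e then [M { [L [S [M x = e]]] }] else [U if e then [S [M x = e]]]]]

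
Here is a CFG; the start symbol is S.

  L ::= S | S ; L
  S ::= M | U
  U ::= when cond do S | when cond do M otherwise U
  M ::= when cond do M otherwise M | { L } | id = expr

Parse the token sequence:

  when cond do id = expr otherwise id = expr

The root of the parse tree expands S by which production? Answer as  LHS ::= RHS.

[S [M when cond do [M id = expr] otherwise [M id = expr]]]

S ::= M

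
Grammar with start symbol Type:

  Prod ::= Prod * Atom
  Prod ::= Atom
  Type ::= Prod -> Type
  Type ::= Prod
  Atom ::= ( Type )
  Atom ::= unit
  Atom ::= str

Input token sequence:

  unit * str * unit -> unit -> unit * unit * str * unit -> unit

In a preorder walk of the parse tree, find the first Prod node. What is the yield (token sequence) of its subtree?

unit * str * unit

[Type [Prod [Prod [Prod [Atom unit]] * [Atom str]] * [Atom unit]] -> [Type [Prod [Atom unit]] -> [Type [Prod [Prod [Prod [Prod [Atom unit]] * [Atom unit]] * [Atom str]] * [Atom unit]] -> [Type [Prod [Atom unit]]]]]]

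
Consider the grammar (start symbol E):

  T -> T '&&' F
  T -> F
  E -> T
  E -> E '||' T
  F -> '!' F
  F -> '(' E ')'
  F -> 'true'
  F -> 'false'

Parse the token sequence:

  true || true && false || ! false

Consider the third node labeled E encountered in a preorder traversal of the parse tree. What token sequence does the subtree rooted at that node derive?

true

[E [E [E [T [F true]]] || [T [T [F true]] && [F false]]] || [T [F ! [F false]]]]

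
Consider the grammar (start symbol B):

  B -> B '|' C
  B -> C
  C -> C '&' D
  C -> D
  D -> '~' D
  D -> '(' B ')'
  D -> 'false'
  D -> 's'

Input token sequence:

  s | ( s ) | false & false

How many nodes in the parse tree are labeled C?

5

[B [B [B [C [D s]]] | [C [D ( [B [C [D s]]] )]]] | [C [C [D false]] & [D false]]]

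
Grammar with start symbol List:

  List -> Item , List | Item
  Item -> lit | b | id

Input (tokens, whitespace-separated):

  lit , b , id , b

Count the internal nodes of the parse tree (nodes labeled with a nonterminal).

8

[List [Item lit] , [List [Item b] , [List [Item id] , [List [Item b]]]]]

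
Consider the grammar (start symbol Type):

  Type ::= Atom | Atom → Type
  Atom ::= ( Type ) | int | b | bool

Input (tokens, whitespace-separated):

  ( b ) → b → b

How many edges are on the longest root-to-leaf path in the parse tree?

4

[Type [Atom ( [Type [Atom b]] )] → [Type [Atom b] → [Type [Atom b]]]]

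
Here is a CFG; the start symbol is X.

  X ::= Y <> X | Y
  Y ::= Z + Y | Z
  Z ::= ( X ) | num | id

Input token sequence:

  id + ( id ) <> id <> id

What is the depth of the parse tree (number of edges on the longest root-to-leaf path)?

[X [Y [Z id] + [Y [Z ( [X [Y [Z id]]] )]]] <> [X [Y [Z id]] <> [X [Y [Z id]]]]]

7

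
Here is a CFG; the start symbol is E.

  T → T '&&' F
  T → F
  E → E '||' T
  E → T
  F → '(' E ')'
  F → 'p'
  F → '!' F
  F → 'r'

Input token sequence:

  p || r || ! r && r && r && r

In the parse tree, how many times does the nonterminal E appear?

3

[E [E [E [T [F p]]] || [T [F r]]] || [T [T [T [T [F ! [F r]]] && [F r]] && [F r]] && [F r]]]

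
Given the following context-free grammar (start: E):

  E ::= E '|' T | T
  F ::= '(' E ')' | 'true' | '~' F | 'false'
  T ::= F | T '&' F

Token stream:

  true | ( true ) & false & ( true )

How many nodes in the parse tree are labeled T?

6

[E [E [T [F true]]] | [T [T [T [F ( [E [T [F true]]] )]] & [F false]] & [F ( [E [T [F true]]] )]]]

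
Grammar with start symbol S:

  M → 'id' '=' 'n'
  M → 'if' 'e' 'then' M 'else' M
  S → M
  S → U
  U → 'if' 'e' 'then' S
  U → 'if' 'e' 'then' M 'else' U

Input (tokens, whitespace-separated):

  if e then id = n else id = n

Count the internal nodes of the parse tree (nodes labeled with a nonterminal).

4

[S [M if e then [M id = n] else [M id = n]]]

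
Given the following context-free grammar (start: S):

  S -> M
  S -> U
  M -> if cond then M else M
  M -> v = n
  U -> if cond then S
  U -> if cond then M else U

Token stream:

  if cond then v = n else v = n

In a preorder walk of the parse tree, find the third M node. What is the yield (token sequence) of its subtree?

v = n

[S [M if cond then [M v = n] else [M v = n]]]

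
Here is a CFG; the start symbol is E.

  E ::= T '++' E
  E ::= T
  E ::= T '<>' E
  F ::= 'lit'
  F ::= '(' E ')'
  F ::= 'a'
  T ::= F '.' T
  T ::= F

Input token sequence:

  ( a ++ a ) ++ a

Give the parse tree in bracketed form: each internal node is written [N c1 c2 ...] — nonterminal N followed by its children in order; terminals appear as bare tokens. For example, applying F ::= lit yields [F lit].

E
T ++ E
F ++ E
( E ) ++ E
( T ++ E ) ++ E
( F ++ E ) ++ E
( a ++ E ) ++ E
( a ++ T ) ++ E
( a ++ F ) ++ E
( a ++ a ) ++ E
( a ++ a ) ++ T
( a ++ a ) ++ F
( a ++ a ) ++ a

[E [T [F ( [E [T [F a]] ++ [E [T [F a]]]] )]] ++ [E [T [F a]]]]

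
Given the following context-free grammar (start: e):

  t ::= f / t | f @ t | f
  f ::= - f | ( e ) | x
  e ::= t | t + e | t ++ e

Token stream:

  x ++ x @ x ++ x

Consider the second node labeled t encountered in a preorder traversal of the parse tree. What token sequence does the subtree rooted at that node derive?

[e [t [f x]] ++ [e [t [f x] @ [t [f x]]] ++ [e [t [f x]]]]]

x @ x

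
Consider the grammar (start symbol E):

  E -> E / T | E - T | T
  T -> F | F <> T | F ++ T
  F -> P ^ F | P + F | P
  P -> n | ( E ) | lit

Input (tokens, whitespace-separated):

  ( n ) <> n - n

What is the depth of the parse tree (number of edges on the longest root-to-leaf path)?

[E [E [T [F [P ( [E [T [F [P n]]]] )]] <> [T [F [P n]]]]] - [T [F [P n]]]]

9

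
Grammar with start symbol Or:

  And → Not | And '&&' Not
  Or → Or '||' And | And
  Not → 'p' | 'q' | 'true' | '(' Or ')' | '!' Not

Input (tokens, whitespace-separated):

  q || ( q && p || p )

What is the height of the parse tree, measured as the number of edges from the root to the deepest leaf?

8

[Or [Or [And [Not q]]] || [And [Not ( [Or [Or [And [And [Not q]] && [Not p]]] || [And [Not p]]] )]]]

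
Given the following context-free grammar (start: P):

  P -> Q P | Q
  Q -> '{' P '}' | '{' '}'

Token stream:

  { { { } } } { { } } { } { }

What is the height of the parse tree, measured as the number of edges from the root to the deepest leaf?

[P [Q { [P [Q { [P [Q { }]] }]] }] [P [Q { [P [Q { }]] }] [P [Q { }] [P [Q { }]]]]]

6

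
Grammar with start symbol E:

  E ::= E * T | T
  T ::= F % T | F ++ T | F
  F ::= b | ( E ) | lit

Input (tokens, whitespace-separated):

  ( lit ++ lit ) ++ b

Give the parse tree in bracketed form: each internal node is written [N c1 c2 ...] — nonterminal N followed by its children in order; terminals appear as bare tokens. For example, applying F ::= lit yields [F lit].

E
T
F ++ T
( E ) ++ T
( T ) ++ T
( F ++ T ) ++ T
( lit ++ T ) ++ T
( lit ++ F ) ++ T
( lit ++ lit ) ++ T
( lit ++ lit ) ++ F
( lit ++ lit ) ++ b

[E [T [F ( [E [T [F lit] ++ [T [F lit]]]] )] ++ [T [F b]]]]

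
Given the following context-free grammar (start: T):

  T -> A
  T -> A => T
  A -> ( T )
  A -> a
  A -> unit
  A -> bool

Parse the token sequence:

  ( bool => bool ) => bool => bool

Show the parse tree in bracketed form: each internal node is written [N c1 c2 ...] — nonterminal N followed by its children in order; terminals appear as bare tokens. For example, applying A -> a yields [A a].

T
A => T
( T ) => T
( A => T ) => T
( bool => T ) => T
( bool => A ) => T
( bool => bool ) => T
( bool => bool ) => A => T
( bool => bool ) => bool => T
( bool => bool ) => bool => A
( bool => bool ) => bool => bool

[T [A ( [T [A bool] => [T [A bool]]] )] => [T [A bool] => [T [A bool]]]]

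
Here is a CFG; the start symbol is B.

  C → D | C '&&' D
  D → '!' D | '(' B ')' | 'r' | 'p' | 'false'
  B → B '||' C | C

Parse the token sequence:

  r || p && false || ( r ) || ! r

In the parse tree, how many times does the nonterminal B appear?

5

[B [B [B [B [C [D r]]] || [C [C [D p]] && [D false]]] || [C [D ( [B [C [D r]]] )]]] || [C [D ! [D r]]]]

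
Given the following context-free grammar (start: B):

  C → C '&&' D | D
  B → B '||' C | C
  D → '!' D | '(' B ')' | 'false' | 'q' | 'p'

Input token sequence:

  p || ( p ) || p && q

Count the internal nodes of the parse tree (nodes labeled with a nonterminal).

[B [B [B [C [D p]]] || [C [D ( [B [C [D p]]] )]]] || [C [C [D p]] && [D q]]]

14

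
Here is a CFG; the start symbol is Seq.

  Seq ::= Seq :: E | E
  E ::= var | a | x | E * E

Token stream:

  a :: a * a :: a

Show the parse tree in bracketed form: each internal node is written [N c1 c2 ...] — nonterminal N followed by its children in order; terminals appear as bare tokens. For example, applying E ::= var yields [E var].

Seq
Seq :: E
Seq :: E :: E
E :: E :: E
a :: E :: E
a :: E * E :: E
a :: a * E :: E
a :: a * a :: E
a :: a * a :: a

[Seq [Seq [Seq [E a]] :: [E [E a] * [E a]]] :: [E a]]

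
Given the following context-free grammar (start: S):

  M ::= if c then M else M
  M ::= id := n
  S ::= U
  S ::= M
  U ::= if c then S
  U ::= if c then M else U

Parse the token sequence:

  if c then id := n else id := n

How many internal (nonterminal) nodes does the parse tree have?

[S [M if c then [M id := n] else [M id := n]]]

4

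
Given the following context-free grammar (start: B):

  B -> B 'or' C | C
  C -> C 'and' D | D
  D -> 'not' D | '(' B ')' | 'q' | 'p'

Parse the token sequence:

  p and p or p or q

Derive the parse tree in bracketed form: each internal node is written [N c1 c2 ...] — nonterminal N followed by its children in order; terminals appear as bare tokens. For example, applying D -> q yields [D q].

B
B or C
B or C or C
C or C or C
C and D or C or C
D and D or C or C
p and D or C or C
p and p or C or C
p and p or D or C
p and p or p or C
p and p or p or D
p and p or p or q

[B [B [B [C [C [D p]] and [D p]]] or [C [D p]]] or [C [D q]]]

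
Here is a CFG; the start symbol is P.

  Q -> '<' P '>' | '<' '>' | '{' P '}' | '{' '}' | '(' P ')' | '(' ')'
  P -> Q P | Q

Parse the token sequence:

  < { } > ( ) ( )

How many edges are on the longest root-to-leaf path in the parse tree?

4

[P [Q < [P [Q { }]] >] [P [Q ( )] [P [Q ( )]]]]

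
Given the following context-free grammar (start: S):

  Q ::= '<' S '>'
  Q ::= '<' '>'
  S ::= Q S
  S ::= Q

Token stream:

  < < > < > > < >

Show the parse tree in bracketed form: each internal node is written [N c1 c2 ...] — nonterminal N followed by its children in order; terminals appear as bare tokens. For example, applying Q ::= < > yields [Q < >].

[S [Q < [S [Q < >] [S [Q < >]]] >] [S [Q < >]]]

S
Q S
< S > S
< Q S > S
< < > S > S
< < > Q > S
< < > < > > S
< < > < > > Q
< < > < > > < >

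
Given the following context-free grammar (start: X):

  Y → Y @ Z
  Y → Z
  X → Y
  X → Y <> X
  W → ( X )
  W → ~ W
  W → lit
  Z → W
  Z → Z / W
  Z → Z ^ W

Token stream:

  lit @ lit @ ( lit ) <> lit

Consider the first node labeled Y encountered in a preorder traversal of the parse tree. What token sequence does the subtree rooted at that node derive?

lit @ lit @ ( lit )

[X [Y [Y [Y [Z [W lit]]] @ [Z [W lit]]] @ [Z [W ( [X [Y [Z [W lit]]]] )]]] <> [X [Y [Z [W lit]]]]]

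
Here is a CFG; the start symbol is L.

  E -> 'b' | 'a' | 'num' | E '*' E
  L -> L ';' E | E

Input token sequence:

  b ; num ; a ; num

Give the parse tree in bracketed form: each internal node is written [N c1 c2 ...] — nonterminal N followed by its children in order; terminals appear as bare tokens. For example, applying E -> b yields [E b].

L
L ; E
L ; E ; E
L ; E ; E ; E
E ; E ; E ; E
b ; E ; E ; E
b ; num ; E ; E
b ; num ; a ; E
b ; num ; a ; num

[L [L [L [L [E b]] ; [E num]] ; [E a]] ; [E num]]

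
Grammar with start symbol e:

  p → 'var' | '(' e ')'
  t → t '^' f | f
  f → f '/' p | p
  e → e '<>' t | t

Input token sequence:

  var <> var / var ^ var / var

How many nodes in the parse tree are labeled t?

[e [e [t [f [p var]]]] <> [t [t [f [f [p var]] / [p var]]] ^ [f [f [p var]] / [p var]]]]

3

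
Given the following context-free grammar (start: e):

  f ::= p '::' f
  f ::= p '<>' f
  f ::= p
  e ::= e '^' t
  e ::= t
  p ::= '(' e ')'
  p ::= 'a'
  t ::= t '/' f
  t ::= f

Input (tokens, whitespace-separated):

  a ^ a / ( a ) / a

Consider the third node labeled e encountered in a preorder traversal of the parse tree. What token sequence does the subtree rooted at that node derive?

a

[e [e [t [f [p a]]]] ^ [t [t [t [f [p a]]] / [f [p ( [e [t [f [p a]]]] )]]] / [f [p a]]]]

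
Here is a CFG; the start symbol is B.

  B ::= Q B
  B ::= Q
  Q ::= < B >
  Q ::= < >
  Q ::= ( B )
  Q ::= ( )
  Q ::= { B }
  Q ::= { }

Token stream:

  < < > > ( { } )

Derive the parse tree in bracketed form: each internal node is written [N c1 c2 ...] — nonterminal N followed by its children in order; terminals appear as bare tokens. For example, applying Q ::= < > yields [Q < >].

B
Q B
< B > B
< Q > B
< < > > B
< < > > Q
< < > > ( B )
< < > > ( Q )
< < > > ( { } )

[B [Q < [B [Q < >]] >] [B [Q ( [B [Q { }]] )]]]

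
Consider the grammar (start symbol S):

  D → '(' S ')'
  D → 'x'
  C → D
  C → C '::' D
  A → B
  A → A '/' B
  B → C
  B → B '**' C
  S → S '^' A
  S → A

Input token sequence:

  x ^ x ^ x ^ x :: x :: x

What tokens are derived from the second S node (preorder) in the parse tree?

x ^ x ^ x

[S [S [S [S [A [B [C [D x]]]]] ^ [A [B [C [D x]]]]] ^ [A [B [C [D x]]]]] ^ [A [B [C [C [C [D x]] :: [D x]] :: [D x]]]]]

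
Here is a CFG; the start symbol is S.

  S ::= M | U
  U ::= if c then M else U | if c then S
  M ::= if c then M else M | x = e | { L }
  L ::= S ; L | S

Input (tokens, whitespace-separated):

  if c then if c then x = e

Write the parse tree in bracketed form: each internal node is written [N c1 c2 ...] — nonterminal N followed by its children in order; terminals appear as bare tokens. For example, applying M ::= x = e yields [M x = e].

[S [U if c then [S [U if c then [S [M x = e]]]]]]

S
U
if c then S
if c then U
if c then if c then S
if c then if c then M
if c then if c then x = e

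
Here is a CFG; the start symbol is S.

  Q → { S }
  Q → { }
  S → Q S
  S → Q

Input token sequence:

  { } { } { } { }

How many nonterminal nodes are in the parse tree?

8

[S [Q { }] [S [Q { }] [S [Q { }] [S [Q { }]]]]]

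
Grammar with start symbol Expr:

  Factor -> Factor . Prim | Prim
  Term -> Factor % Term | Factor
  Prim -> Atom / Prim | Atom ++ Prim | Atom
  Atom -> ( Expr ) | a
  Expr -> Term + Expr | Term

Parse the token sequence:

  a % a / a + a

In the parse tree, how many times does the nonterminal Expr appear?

[Expr [Term [Factor [Prim [Atom a]]] % [Term [Factor [Prim [Atom a] / [Prim [Atom a]]]]]] + [Expr [Term [Factor [Prim [Atom a]]]]]]

2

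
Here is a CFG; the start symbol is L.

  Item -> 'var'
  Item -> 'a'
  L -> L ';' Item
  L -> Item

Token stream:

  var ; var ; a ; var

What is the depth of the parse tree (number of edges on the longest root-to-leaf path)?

5

[L [L [L [L [Item var]] ; [Item var]] ; [Item a]] ; [Item var]]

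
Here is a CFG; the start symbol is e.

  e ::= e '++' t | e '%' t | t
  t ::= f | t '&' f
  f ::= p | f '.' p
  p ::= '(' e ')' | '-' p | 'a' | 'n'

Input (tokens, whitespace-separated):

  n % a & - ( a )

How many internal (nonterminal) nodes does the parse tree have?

16

[e [e [t [f [p n]]]] % [t [t [f [p a]]] & [f [p - [p ( [e [t [f [p a]]]] )]]]]]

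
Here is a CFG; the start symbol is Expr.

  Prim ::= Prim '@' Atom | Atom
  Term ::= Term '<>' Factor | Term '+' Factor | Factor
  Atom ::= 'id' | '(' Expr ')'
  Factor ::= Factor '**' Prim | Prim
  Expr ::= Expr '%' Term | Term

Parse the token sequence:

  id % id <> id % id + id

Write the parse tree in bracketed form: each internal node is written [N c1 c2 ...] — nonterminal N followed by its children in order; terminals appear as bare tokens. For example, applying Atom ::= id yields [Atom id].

Expr
Expr % Term
Expr % Term % Term
Term % Term % Term
Factor % Term % Term
Prim % Term % Term
Atom % Term % Term
id % Term % Term
id % Term <> Factor % Term
id % Factor <> Factor % Term
id % Prim <> Factor % Term
id % Atom <> Factor % Term
id % id <> Factor % Term
id % id <> Prim % Term
id % id <> Atom % Term
id % id <> id % Term
id % id <> id % Term + Factor
id % id <> id % Factor + Factor
id % id <> id % Prim + Factor
id % id <> id % Atom + Factor
id % id <> id % id + Factor
id % id <> id % id + Prim
id % id <> id % id + Atom
id % id <> id % id + id

[Expr [Expr [Expr [Term [Factor [Prim [Atom id]]]]] % [Term [Term [Factor [Prim [Atom id]]]] <> [Factor [Prim [Atom id]]]]] % [Term [Term [Factor [Prim [Atom id]]]] + [Factor [Prim [Atom id]]]]]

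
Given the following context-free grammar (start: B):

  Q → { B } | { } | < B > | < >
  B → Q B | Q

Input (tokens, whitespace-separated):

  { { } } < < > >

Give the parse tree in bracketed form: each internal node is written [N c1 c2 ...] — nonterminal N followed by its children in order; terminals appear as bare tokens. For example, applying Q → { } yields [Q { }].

B
Q B
{ B } B
{ Q } B
{ { } } B
{ { } } Q
{ { } } < B >
{ { } } < Q >
{ { } } < < > >

[B [Q { [B [Q { }]] }] [B [Q < [B [Q < >]] >]]]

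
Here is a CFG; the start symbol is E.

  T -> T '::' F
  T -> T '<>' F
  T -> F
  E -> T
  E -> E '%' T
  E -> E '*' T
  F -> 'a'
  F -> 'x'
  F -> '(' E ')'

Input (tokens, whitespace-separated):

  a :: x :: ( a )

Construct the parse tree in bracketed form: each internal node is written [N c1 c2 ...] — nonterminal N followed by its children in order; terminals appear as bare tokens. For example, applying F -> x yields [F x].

E
T
T :: F
T :: F :: F
F :: F :: F
a :: F :: F
a :: x :: F
a :: x :: ( E )
a :: x :: ( T )
a :: x :: ( F )
a :: x :: ( a )

[E [T [T [T [F a]] :: [F x]] :: [F ( [E [T [F a]]] )]]]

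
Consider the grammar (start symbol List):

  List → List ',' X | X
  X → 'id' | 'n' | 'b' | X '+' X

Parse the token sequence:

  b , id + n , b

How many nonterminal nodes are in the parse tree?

[List [List [List [X b]] , [X [X id] + [X n]]] , [X b]]

8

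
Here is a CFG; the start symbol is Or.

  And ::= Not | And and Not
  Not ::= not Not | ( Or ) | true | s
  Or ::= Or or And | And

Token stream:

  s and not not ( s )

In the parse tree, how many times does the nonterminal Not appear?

5

[Or [And [And [Not s]] and [Not not [Not not [Not ( [Or [And [Not s]]] )]]]]]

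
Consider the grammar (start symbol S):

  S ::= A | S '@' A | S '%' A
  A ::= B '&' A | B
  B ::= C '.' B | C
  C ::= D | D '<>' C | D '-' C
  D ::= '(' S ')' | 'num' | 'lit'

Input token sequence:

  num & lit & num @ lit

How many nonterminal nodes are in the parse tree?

18

[S [S [A [B [C [D num]]] & [A [B [C [D lit]]] & [A [B [C [D num]]]]]]] @ [A [B [C [D lit]]]]]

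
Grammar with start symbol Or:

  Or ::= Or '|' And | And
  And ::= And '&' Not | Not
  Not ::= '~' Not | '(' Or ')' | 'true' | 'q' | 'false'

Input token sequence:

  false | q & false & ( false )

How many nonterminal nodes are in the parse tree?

[Or [Or [And [Not false]]] | [And [And [And [Not q]] & [Not false]] & [Not ( [Or [And [Not false]]] )]]]

13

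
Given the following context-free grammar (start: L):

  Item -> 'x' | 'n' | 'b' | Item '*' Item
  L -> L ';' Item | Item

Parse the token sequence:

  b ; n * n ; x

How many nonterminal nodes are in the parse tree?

[L [L [L [Item b]] ; [Item [Item n] * [Item n]]] ; [Item x]]

8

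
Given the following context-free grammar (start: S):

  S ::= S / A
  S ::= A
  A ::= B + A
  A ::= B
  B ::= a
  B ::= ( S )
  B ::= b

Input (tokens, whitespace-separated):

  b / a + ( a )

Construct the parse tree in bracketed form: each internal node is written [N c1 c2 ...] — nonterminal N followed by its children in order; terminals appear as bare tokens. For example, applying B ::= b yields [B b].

S
S / A
A / A
B / A
b / A
b / B + A
b / a + A
b / a + B
b / a + ( S )
b / a + ( A )
b / a + ( B )
b / a + ( a )

[S [S [A [B b]]] / [A [B a] + [A [B ( [S [A [B a]]] )]]]]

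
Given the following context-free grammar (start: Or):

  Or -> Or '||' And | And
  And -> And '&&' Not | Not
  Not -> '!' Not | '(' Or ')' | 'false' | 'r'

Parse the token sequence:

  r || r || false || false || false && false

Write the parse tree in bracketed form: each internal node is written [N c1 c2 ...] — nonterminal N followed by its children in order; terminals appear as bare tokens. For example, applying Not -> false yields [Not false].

Or
Or || And
Or || And || And
Or || And || And || And
Or || And || And || And || And
And || And || And || And || And
Not || And || And || And || And
r || And || And || And || And
r || Not || And || And || And
r || r || And || And || And
r || r || Not || And || And
r || r || false || And || And
r || r || false || Not || And
r || r || false || false || And
r || r || false || false || And && Not
r || r || false || false || Not && Not
r || r || false || false || false && Not
r || r || false || false || false && false

[Or [Or [Or [Or [Or [And [Not r]]] || [And [Not r]]] || [And [Not false]]] || [And [Not false]]] || [And [And [Not false]] && [Not false]]]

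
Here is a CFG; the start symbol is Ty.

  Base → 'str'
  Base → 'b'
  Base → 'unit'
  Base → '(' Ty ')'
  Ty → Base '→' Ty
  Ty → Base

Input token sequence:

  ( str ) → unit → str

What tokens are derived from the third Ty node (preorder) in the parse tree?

unit → str

[Ty [Base ( [Ty [Base str]] )] → [Ty [Base unit] → [Ty [Base str]]]]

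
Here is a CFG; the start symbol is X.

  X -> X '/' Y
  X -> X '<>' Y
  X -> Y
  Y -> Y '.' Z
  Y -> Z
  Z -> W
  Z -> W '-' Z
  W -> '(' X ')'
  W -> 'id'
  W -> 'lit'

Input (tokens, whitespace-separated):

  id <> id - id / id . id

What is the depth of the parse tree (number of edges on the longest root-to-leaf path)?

6

[X [X [X [Y [Z [W id]]]] <> [Y [Z [W id] - [Z [W id]]]]] / [Y [Y [Z [W id]]] . [Z [W id]]]]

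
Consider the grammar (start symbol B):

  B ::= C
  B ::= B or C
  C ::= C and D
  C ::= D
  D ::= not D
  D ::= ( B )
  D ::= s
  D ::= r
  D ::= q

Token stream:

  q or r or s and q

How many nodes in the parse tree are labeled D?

[B [B [B [C [D q]]] or [C [D r]]] or [C [C [D s]] and [D q]]]

4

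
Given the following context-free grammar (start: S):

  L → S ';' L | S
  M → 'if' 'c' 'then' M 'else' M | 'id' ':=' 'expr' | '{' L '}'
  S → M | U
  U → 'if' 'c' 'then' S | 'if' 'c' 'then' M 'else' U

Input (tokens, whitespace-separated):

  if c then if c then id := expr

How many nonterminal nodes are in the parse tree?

6

[S [U if c then [S [U if c then [S [M id := expr]]]]]]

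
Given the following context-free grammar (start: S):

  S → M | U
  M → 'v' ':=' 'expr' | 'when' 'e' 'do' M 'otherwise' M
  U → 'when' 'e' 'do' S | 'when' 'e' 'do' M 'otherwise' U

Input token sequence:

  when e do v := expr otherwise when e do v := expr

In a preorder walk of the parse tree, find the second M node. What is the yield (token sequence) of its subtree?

v := expr

[S [U when e do [M v := expr] otherwise [U when e do [S [M v := expr]]]]]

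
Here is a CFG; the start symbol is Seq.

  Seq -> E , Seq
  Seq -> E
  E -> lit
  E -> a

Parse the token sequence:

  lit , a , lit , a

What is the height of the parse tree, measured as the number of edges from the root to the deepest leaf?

[Seq [E lit] , [Seq [E a] , [Seq [E lit] , [Seq [E a]]]]]

5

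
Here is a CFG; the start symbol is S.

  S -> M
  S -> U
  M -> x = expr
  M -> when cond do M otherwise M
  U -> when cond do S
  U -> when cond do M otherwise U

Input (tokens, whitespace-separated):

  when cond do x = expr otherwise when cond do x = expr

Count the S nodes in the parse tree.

2

[S [U when cond do [M x = expr] otherwise [U when cond do [S [M x = expr]]]]]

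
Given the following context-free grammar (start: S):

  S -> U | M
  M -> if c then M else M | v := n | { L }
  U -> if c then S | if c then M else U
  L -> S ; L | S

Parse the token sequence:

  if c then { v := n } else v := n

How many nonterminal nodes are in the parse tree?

[S [M if c then [M { [L [S [M v := n]]] }] else [M v := n]]]

7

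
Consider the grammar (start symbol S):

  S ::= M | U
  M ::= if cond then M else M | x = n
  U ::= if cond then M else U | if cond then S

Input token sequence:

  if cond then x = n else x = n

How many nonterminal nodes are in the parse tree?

4

[S [M if cond then [M x = n] else [M x = n]]]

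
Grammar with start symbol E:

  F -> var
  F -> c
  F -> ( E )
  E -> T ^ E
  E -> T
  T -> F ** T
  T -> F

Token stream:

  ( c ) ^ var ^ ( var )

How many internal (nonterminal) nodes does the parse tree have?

[E [T [F ( [E [T [F c]]] )]] ^ [E [T [F var]] ^ [E [T [F ( [E [T [F var]]] )]]]]]

15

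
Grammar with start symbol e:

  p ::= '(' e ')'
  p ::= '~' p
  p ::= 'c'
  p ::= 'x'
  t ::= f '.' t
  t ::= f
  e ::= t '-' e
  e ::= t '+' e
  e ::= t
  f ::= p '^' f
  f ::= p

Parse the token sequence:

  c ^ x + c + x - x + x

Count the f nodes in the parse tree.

[e [t [f [p c] ^ [f [p x]]]] + [e [t [f [p c]]] + [e [t [f [p x]]] - [e [t [f [p x]]] + [e [t [f [p x]]]]]]]]

6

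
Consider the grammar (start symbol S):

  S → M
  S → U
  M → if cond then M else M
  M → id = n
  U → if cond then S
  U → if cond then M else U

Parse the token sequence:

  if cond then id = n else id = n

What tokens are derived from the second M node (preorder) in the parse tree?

[S [M if cond then [M id = n] else [M id = n]]]

id = n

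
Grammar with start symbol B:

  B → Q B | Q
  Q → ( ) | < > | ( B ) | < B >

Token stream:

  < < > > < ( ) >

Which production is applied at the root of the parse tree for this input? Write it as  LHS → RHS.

B → Q B

[B [Q < [B [Q < >]] >] [B [Q < [B [Q ( )]] >]]]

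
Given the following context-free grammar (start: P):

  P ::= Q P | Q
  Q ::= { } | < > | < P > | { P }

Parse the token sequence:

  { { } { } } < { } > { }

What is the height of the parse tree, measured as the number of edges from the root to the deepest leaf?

[P [Q { [P [Q { }] [P [Q { }]]] }] [P [Q < [P [Q { }]] >] [P [Q { }]]]]

5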